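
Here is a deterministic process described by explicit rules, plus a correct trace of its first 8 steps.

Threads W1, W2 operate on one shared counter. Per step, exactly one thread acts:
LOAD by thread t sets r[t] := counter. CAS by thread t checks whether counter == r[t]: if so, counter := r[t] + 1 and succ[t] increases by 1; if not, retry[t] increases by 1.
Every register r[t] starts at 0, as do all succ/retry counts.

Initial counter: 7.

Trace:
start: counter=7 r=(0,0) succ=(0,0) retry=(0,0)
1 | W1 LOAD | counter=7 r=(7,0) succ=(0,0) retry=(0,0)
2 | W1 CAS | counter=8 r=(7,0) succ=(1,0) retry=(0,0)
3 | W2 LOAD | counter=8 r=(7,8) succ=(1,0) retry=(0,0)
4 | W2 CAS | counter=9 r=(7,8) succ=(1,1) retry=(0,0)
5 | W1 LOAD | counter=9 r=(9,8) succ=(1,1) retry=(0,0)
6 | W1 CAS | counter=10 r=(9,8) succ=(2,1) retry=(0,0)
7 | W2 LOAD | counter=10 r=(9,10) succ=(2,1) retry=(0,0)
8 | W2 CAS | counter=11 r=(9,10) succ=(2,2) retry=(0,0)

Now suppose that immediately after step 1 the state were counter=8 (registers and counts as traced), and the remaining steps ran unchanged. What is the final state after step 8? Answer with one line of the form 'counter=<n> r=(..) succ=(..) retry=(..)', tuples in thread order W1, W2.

state after step 1 := counter=8 r=(7,0) succ=(0,0) retry=(0,0)
2 | W1 CAS | counter=8 r=(7,0) succ=(0,0) retry=(1,0)
3 | W2 LOAD | counter=8 r=(7,8) succ=(0,0) retry=(1,0)
4 | W2 CAS | counter=9 r=(7,8) succ=(0,1) retry=(1,0)
5 | W1 LOAD | counter=9 r=(9,8) succ=(0,1) retry=(1,0)
6 | W1 CAS | counter=10 r=(9,8) succ=(1,1) retry=(1,0)
7 | W2 LOAD | counter=10 r=(9,10) succ=(1,1) retry=(1,0)
8 | W2 CAS | counter=11 r=(9,10) succ=(1,2) retry=(1,0)

counter=11 r=(9,10) succ=(1,2) retry=(1,0)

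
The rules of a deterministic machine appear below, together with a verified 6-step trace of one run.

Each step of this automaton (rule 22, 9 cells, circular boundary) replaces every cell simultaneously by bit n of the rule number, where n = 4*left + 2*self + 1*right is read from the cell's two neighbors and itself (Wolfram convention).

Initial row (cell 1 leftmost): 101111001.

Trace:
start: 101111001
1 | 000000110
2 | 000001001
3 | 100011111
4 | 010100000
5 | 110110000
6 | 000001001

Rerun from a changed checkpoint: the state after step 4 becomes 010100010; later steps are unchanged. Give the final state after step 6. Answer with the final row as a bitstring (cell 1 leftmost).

000000000

state after step 4 := 010100010
5 | 110110111
6 | 000000000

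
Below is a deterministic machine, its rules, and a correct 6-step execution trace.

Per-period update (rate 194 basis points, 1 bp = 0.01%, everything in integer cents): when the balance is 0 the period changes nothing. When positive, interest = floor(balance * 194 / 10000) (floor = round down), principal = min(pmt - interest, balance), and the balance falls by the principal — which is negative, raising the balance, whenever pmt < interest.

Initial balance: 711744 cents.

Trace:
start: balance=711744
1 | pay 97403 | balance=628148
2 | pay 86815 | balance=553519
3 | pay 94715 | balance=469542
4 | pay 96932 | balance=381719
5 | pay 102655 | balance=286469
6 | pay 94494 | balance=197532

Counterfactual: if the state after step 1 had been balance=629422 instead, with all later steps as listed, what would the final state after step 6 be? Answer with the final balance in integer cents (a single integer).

state after step 1 := balance=629422
2 | pay 86815 | balance=554817
3 | pay 94715 | balance=470865
4 | pay 96932 | balance=383067
5 | pay 102655 | balance=287843
6 | pay 94494 | balance=198933

198933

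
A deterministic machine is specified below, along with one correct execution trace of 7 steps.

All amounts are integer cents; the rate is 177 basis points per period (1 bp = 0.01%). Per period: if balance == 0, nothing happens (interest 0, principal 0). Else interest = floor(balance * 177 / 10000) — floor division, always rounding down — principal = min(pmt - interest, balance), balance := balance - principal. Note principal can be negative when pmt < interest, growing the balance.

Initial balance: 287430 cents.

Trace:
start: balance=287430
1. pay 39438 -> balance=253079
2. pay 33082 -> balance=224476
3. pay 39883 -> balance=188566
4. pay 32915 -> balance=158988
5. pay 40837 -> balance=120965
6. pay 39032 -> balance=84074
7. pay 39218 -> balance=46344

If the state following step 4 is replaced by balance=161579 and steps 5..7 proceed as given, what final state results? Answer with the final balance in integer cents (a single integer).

49073

state after step 4 := balance=161579
5. pay 40837 -> balance=123601
6. pay 39032 -> balance=86756
7. pay 39218 -> balance=49073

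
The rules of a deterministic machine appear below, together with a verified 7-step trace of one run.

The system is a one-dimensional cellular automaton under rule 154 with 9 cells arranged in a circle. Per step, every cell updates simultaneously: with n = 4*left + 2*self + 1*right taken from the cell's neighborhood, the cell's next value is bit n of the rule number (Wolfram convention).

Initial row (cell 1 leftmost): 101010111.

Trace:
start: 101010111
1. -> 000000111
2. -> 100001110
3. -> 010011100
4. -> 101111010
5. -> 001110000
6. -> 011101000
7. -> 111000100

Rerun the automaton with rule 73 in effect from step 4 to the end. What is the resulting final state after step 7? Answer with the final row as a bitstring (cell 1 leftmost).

011010001

(re-executing steps 4..7 under rule 73; state before step 4: 010011100)
4. -> 000010101
5. -> 011000000
6. -> 011011111
7. -> 011010001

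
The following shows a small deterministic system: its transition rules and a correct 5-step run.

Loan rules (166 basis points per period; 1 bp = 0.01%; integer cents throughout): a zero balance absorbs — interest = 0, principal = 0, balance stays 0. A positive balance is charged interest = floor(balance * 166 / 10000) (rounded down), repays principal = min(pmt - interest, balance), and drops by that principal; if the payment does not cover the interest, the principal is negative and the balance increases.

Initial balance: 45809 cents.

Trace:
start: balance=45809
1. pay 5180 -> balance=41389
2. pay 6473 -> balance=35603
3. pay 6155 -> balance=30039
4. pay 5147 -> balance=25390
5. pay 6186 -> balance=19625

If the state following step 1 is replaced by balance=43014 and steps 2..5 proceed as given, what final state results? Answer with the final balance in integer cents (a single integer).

21360

state after step 1 := balance=43014
2. pay 6473 -> balance=37255
3. pay 6155 -> balance=31718
4. pay 5147 -> balance=27097
5. pay 6186 -> balance=21360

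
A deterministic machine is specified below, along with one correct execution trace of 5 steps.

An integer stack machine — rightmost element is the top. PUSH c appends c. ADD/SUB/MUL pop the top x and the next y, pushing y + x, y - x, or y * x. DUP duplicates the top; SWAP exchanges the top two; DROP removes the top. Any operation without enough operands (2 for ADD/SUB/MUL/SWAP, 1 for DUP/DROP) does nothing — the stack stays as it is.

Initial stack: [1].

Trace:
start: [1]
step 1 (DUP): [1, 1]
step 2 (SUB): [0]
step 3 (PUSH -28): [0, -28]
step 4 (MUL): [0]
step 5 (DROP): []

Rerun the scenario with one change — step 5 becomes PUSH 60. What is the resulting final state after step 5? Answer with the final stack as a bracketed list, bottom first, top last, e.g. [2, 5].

[0, 60]

(re-executing from step 5 with the substitution; state before step 5: [0])
step 5 (PUSH 60): [0, 60]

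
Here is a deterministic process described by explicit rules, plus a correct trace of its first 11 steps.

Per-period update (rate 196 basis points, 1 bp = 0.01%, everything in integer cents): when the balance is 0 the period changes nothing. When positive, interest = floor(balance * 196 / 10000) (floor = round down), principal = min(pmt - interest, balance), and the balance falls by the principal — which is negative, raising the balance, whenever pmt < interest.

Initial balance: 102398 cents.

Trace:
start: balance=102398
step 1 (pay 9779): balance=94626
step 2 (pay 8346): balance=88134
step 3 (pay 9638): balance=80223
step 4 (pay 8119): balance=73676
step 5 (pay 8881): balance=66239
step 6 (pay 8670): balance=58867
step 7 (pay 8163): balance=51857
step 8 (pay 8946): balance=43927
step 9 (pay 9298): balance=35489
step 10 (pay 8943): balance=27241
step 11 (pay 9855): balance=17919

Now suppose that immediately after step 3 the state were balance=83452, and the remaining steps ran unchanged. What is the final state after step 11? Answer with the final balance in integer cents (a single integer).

21690

state after step 3 := balance=83452
step 4 (pay 8119): balance=76968
step 5 (pay 8881): balance=69595
step 6 (pay 8670): balance=62289
step 7 (pay 8163): balance=55346
step 8 (pay 8946): balance=47484
step 9 (pay 9298): balance=39116
step 10 (pay 8943): balance=30939
step 11 (pay 9855): balance=21690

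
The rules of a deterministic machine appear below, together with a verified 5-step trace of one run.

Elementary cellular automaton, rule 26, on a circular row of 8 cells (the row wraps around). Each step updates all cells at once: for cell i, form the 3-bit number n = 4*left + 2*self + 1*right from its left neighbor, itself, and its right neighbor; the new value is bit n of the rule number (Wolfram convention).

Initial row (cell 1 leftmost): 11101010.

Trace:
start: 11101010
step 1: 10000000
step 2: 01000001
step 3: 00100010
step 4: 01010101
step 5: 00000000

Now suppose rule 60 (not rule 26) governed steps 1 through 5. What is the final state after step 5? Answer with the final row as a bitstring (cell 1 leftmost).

(re-executing steps 1..5 under rule 60; state before step 1: 11101010)
step 1: 10011111
step 2: 01010000
step 3: 01111000
step 4: 01000100
step 5: 01100110

01100110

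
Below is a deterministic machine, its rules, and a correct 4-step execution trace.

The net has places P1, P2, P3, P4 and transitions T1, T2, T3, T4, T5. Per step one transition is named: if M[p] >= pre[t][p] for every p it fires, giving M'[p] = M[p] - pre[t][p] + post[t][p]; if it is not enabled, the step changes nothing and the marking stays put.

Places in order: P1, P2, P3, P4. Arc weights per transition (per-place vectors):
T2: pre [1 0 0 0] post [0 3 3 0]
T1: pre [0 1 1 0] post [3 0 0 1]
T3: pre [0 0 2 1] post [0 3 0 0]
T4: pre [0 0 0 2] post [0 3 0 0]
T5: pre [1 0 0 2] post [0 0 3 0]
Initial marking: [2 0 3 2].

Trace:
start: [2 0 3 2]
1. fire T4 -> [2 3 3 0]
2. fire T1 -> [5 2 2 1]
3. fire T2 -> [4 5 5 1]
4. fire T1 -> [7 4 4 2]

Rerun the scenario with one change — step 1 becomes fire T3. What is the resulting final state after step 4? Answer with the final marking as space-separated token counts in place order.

7 4 2 3

(re-executing from step 1 with the substitution; state before step 1: [2 0 3 2])
1. fire T3 -> [2 3 1 1]
2. fire T1 -> [5 2 0 2]
3. fire T2 -> [4 5 3 2]
4. fire T1 -> [7 4 2 3]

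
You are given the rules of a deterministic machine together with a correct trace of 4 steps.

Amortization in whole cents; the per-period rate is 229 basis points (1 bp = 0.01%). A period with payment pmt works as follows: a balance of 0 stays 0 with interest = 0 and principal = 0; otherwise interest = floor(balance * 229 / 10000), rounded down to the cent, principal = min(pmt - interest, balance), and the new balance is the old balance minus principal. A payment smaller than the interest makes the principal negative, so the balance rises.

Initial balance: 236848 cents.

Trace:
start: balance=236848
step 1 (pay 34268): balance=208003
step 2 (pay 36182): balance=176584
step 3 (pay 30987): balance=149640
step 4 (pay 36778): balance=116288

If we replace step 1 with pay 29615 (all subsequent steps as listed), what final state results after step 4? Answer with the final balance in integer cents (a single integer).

(re-executing from step 1 with the substitution; state before step 1: balance=236848)
step 1 (pay 29615): balance=212656
step 2 (pay 36182): balance=181343
step 3 (pay 30987): balance=154508
step 4 (pay 36778): balance=121268

121268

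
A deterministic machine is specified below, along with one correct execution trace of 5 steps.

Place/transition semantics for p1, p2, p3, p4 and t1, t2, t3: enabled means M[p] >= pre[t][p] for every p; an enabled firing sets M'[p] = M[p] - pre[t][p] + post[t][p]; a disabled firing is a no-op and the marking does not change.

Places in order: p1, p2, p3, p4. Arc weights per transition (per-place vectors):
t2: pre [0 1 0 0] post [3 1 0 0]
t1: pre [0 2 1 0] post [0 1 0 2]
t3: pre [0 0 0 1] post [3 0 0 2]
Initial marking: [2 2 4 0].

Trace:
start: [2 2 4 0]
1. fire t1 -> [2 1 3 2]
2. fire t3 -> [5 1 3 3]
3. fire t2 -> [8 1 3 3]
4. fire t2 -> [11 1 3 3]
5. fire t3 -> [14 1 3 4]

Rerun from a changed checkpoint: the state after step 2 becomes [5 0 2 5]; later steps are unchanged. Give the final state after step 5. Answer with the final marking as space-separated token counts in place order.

state after step 2 := [5 0 2 5]
3. fire t2 -> [5 0 2 5]
4. fire t2 -> [5 0 2 5]
5. fire t3 -> [8 0 2 6]

8 0 2 6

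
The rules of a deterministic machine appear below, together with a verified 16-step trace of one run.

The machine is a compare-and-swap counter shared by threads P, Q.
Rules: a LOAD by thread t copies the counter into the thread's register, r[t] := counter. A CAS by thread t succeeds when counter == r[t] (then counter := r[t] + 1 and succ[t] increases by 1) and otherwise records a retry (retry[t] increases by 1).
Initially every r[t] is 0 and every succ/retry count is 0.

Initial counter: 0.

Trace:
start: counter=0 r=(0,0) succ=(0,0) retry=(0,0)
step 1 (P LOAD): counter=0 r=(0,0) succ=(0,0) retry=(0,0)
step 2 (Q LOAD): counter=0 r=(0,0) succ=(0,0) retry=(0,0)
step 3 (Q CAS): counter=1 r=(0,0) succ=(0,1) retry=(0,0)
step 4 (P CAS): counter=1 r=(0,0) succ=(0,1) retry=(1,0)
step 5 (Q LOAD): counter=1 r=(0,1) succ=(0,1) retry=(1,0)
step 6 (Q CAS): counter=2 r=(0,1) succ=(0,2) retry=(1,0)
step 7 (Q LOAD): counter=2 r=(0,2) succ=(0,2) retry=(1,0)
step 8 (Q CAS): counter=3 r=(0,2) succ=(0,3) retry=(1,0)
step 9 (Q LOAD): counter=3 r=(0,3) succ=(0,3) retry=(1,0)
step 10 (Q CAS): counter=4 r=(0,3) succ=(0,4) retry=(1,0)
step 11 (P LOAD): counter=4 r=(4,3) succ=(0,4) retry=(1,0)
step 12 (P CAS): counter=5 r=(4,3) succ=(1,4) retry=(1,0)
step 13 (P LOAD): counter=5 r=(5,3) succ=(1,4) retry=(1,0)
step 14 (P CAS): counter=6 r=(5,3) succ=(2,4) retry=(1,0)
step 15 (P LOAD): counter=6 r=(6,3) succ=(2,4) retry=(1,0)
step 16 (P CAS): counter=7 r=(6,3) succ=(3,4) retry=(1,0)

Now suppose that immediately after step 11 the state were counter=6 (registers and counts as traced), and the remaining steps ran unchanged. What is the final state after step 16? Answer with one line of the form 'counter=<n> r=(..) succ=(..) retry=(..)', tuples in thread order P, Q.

state after step 11 := counter=6 r=(4,3) succ=(0,4) retry=(1,0)
step 12 (P CAS): counter=6 r=(4,3) succ=(0,4) retry=(2,0)
step 13 (P LOAD): counter=6 r=(6,3) succ=(0,4) retry=(2,0)
step 14 (P CAS): counter=7 r=(6,3) succ=(1,4) retry=(2,0)
step 15 (P LOAD): counter=7 r=(7,3) succ=(1,4) retry=(2,0)
step 16 (P CAS): counter=8 r=(7,3) succ=(2,4) retry=(2,0)

counter=8 r=(7,3) succ=(2,4) retry=(2,0)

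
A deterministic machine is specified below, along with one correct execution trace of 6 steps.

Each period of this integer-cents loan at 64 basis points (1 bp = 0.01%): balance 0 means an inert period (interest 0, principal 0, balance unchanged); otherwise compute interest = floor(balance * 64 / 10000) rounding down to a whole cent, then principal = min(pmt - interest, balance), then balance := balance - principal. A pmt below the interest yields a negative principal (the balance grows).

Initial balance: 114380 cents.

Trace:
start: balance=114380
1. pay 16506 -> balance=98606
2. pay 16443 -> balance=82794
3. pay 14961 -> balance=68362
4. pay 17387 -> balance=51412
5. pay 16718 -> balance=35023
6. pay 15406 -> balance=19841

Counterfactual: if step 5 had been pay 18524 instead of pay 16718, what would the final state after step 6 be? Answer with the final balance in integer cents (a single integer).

18023

(re-executing from step 5 with the substitution; state before step 5: balance=51412)
5. pay 18524 -> balance=33217
6. pay 15406 -> balance=18023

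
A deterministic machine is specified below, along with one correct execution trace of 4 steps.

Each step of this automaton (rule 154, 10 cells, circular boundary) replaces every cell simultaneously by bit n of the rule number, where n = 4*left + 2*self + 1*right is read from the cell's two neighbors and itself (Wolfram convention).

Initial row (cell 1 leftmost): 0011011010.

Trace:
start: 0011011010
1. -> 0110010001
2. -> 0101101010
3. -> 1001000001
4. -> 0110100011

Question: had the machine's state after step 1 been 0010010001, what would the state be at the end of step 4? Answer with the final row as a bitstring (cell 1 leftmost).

0110100001

state after step 1 := 0010010001
2. -> 1101101010
3. -> 1001000000
4. -> 0110100001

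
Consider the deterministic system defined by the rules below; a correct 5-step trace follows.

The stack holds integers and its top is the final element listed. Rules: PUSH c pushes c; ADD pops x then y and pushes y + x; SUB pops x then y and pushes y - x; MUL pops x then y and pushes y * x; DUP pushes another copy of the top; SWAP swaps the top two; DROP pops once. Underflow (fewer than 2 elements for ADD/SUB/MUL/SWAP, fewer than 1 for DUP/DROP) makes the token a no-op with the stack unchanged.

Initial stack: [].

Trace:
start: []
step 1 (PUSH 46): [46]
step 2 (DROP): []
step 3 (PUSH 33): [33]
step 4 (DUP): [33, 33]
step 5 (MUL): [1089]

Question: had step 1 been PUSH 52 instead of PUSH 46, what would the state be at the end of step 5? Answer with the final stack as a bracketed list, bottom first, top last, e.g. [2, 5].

[1089]

(re-executing from step 1 with the substitution; state before step 1: [])
step 1 (PUSH 52): [52]
step 2 (DROP): []
step 3 (PUSH 33): [33]
step 4 (DUP): [33, 33]
step 5 (MUL): [1089]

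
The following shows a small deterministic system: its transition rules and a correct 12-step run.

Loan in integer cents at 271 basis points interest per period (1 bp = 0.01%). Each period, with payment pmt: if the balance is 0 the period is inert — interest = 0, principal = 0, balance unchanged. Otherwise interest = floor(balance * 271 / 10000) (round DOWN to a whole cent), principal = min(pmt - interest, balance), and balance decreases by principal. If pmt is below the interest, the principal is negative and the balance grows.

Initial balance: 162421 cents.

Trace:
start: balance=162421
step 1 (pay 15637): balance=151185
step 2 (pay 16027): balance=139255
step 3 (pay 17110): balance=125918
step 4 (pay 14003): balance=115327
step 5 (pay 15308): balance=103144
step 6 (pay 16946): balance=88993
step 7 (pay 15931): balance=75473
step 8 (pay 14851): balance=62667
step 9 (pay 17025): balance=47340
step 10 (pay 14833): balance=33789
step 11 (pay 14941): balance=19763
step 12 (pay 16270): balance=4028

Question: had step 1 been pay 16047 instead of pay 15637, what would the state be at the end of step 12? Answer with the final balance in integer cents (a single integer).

3479

(re-executing from step 1 with the substitution; state before step 1: balance=162421)
step 1 (pay 16047): balance=150775
step 2 (pay 16027): balance=138834
step 3 (pay 17110): balance=125486
step 4 (pay 14003): balance=114883
step 5 (pay 15308): balance=102688
step 6 (pay 16946): balance=88524
step 7 (pay 15931): balance=74992
step 8 (pay 14851): balance=62173
step 9 (pay 17025): balance=46832
step 10 (pay 14833): balance=33268
step 11 (pay 14941): balance=19228
step 12 (pay 16270): balance=3479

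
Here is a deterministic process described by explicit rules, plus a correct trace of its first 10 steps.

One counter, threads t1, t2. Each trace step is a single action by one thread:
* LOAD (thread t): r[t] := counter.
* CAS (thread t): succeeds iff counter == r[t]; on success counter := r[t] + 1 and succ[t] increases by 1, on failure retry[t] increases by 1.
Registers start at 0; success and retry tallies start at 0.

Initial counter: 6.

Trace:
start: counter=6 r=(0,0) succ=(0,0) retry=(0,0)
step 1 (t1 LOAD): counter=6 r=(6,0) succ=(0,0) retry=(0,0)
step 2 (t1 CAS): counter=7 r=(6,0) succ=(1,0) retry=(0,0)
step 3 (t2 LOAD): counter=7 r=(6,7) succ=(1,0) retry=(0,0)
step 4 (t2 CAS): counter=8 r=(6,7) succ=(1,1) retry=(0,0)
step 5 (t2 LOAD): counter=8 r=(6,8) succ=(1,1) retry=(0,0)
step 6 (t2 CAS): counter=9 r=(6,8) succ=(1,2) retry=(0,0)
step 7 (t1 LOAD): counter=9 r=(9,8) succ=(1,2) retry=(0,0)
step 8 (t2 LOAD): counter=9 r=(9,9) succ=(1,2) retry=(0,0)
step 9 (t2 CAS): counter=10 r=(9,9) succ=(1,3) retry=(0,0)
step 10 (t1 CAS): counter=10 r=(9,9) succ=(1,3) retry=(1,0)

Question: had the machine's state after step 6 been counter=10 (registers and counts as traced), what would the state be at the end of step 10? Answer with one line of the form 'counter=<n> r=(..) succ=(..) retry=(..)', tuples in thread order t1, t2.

counter=11 r=(10,10) succ=(1,3) retry=(1,0)

state after step 6 := counter=10 r=(6,8) succ=(1,2) retry=(0,0)
step 7 (t1 LOAD): counter=10 r=(10,8) succ=(1,2) retry=(0,0)
step 8 (t2 LOAD): counter=10 r=(10,10) succ=(1,2) retry=(0,0)
step 9 (t2 CAS): counter=11 r=(10,10) succ=(1,3) retry=(0,0)
step 10 (t1 CAS): counter=11 r=(10,10) succ=(1,3) retry=(1,0)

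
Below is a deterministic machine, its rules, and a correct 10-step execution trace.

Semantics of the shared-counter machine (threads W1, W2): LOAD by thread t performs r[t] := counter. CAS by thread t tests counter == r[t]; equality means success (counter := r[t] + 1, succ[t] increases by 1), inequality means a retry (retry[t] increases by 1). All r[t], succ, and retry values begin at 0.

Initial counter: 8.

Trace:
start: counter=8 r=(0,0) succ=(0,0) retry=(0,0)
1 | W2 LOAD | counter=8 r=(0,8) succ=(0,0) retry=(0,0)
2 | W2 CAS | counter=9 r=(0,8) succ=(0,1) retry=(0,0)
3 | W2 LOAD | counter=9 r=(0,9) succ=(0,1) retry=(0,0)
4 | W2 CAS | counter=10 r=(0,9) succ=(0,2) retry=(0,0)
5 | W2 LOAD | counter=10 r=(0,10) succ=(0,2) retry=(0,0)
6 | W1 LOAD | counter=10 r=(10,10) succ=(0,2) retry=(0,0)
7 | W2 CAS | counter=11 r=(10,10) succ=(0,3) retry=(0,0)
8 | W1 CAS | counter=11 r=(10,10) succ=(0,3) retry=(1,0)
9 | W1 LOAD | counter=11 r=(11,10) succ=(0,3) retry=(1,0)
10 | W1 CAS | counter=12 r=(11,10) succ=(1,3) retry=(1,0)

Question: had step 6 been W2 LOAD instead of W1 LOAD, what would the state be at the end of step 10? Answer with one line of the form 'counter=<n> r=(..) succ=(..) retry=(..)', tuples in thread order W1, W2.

(re-executing from step 6 with the substitution; state before step 6: counter=10 r=(0,10) succ=(0,2) retry=(0,0))
6 | W2 LOAD | counter=10 r=(0,10) succ=(0,2) retry=(0,0)
7 | W2 CAS | counter=11 r=(0,10) succ=(0,3) retry=(0,0)
8 | W1 CAS | counter=11 r=(0,10) succ=(0,3) retry=(1,0)
9 | W1 LOAD | counter=11 r=(11,10) succ=(0,3) retry=(1,0)
10 | W1 CAS | counter=12 r=(11,10) succ=(1,3) retry=(1,0)

counter=12 r=(11,10) succ=(1,3) retry=(1,0)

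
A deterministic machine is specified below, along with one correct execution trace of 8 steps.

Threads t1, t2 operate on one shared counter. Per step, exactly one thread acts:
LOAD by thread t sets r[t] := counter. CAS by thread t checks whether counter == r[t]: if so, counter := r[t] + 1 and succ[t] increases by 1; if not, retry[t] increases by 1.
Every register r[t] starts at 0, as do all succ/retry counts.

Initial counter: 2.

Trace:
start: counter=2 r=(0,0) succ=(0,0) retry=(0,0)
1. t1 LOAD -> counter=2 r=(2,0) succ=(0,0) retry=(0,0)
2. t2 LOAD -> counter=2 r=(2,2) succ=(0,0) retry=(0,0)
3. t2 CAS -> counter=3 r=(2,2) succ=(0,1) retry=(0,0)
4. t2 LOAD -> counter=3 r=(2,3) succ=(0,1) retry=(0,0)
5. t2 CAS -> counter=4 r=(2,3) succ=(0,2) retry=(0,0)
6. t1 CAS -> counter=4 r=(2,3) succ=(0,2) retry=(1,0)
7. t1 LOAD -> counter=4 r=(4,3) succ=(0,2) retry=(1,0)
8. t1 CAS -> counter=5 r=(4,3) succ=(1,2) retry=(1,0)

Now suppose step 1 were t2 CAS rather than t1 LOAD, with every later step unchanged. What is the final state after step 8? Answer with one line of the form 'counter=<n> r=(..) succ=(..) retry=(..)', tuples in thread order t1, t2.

(re-executing from step 1 with the substitution; state before step 1: counter=2 r=(0,0) succ=(0,0) retry=(0,0))
1. t2 CAS -> counter=2 r=(0,0) succ=(0,0) retry=(0,1)
2. t2 LOAD -> counter=2 r=(0,2) succ=(0,0) retry=(0,1)
3. t2 CAS -> counter=3 r=(0,2) succ=(0,1) retry=(0,1)
4. t2 LOAD -> counter=3 r=(0,3) succ=(0,1) retry=(0,1)
5. t2 CAS -> counter=4 r=(0,3) succ=(0,2) retry=(0,1)
6. t1 CAS -> counter=4 r=(0,3) succ=(0,2) retry=(1,1)
7. t1 LOAD -> counter=4 r=(4,3) succ=(0,2) retry=(1,1)
8. t1 CAS -> counter=5 r=(4,3) succ=(1,2) retry=(1,1)

counter=5 r=(4,3) succ=(1,2) retry=(1,1)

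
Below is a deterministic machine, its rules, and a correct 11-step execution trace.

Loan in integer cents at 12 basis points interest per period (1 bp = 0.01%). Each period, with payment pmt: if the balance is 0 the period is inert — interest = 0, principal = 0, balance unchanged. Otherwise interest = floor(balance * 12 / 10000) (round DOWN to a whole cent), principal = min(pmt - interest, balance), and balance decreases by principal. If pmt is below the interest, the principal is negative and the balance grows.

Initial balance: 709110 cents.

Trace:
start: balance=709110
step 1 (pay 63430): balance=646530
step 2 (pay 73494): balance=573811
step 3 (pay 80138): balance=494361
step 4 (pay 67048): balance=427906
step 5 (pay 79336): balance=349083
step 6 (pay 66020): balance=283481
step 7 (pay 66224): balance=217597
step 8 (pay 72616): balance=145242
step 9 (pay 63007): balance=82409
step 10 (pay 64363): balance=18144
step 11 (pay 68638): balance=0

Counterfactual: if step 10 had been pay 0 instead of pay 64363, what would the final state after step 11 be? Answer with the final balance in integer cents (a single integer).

13968

(re-executing from step 10 with the substitution; state before step 10: balance=82409)
step 10 (pay 0): balance=82507
step 11 (pay 68638): balance=13968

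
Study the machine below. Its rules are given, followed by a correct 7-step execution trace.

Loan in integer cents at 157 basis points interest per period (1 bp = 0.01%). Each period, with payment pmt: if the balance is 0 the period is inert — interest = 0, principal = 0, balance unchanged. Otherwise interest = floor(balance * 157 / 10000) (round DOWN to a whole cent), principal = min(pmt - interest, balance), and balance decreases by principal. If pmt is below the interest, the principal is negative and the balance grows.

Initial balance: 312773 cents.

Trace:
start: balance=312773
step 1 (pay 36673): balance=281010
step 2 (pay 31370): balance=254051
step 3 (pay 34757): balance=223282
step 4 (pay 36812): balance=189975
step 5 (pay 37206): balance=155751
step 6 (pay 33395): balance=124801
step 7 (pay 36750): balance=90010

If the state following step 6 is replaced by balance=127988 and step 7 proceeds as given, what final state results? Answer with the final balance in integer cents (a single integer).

state after step 6 := balance=127988
step 7 (pay 36750): balance=93247

93247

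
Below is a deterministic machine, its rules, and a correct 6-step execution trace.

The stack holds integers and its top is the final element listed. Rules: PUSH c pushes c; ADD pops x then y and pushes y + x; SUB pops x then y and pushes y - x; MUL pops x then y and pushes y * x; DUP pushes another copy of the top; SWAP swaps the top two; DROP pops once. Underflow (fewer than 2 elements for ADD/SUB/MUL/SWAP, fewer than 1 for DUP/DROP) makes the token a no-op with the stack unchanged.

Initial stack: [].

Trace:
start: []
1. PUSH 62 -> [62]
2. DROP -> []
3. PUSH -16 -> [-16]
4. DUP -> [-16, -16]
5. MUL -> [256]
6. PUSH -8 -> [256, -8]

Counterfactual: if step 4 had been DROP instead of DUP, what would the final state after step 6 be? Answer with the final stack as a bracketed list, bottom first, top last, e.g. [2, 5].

[-8]

(re-executing from step 4 with the substitution; state before step 4: [-16])
4. DROP -> []
5. MUL -> []
6. PUSH -8 -> [-8]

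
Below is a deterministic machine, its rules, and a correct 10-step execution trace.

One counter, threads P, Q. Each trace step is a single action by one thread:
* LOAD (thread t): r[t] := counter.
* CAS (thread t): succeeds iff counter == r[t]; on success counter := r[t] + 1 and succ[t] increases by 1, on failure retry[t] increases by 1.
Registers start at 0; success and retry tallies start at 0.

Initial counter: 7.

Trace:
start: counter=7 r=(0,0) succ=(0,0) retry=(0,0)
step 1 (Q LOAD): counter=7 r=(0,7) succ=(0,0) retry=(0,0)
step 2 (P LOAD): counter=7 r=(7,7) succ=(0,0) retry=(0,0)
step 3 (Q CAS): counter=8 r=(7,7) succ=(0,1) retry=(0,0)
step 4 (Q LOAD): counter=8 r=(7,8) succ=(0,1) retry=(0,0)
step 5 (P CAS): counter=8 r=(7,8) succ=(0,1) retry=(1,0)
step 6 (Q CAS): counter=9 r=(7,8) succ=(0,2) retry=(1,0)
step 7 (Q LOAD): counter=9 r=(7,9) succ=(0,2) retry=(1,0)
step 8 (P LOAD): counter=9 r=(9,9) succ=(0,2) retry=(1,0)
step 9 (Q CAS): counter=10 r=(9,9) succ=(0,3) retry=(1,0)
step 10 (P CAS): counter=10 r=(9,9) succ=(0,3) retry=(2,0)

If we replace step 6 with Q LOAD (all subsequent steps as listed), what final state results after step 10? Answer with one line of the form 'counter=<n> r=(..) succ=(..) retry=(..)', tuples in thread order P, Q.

counter=9 r=(8,8) succ=(0,2) retry=(2,0)

(re-executing from step 6 with the substitution; state before step 6: counter=8 r=(7,8) succ=(0,1) retry=(1,0))
step 6 (Q LOAD): counter=8 r=(7,8) succ=(0,1) retry=(1,0)
step 7 (Q LOAD): counter=8 r=(7,8) succ=(0,1) retry=(1,0)
step 8 (P LOAD): counter=8 r=(8,8) succ=(0,1) retry=(1,0)
step 9 (Q CAS): counter=9 r=(8,8) succ=(0,2) retry=(1,0)
step 10 (P CAS): counter=9 r=(8,8) succ=(0,2) retry=(2,0)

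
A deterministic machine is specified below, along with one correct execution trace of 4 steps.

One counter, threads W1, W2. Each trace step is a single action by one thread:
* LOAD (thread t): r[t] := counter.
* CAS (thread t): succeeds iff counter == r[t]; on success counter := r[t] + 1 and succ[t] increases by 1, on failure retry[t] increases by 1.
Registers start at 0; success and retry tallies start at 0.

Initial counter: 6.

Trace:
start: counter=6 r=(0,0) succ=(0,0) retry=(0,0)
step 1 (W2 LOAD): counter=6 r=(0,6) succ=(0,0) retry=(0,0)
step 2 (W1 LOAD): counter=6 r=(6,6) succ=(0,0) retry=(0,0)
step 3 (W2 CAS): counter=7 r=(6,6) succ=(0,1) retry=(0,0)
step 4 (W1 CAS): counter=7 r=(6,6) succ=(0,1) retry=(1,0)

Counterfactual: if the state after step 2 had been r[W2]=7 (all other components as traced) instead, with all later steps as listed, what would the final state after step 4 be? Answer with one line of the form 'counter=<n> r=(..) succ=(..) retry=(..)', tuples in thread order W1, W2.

state after step 2 := counter=6 r=(6,7) succ=(0,0) retry=(0,0)
step 3 (W2 CAS): counter=6 r=(6,7) succ=(0,0) retry=(0,1)
step 4 (W1 CAS): counter=7 r=(6,7) succ=(1,0) retry=(0,1)

counter=7 r=(6,7) succ=(1,0) retry=(0,1)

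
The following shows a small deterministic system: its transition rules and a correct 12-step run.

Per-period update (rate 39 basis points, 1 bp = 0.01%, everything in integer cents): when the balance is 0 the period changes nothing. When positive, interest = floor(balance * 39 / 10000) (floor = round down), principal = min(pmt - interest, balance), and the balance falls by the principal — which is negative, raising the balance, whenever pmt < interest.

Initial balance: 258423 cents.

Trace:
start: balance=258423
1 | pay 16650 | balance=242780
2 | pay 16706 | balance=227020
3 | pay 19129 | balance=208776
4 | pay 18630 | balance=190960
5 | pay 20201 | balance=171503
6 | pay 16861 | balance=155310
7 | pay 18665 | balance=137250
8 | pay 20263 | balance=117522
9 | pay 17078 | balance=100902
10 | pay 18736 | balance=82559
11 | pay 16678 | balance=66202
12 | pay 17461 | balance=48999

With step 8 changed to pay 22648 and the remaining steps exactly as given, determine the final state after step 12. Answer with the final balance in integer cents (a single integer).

46577

(re-executing from step 8 with the substitution; state before step 8: balance=137250)
8 | pay 22648 | balance=115137
9 | pay 17078 | balance=98508
10 | pay 18736 | balance=80156
11 | pay 16678 | balance=63790
12 | pay 17461 | balance=46577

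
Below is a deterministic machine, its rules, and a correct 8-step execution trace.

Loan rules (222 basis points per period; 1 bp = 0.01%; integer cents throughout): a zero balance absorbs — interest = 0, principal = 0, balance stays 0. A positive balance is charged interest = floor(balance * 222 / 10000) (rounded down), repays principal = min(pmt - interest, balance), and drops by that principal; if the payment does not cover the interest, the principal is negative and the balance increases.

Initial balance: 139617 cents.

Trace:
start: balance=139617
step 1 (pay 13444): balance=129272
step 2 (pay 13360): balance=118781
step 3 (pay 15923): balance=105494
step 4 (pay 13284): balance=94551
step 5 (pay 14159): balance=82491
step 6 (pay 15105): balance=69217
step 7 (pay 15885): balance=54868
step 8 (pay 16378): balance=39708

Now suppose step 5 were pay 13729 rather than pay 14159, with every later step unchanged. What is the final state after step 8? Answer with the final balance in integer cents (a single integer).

(re-executing from step 5 with the substitution; state before step 5: balance=94551)
step 5 (pay 13729): balance=82921
step 6 (pay 15105): balance=69656
step 7 (pay 15885): balance=55317
step 8 (pay 16378): balance=40167

40167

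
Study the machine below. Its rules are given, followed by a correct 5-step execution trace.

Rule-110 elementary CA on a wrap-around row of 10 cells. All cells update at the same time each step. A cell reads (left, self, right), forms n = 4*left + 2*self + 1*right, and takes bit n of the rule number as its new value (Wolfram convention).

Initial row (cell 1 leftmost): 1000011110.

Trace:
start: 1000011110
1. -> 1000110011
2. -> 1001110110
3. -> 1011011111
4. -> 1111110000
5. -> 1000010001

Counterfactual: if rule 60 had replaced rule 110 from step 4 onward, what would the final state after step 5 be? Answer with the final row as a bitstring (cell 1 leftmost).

(re-executing steps 4..5 under rule 60; state before step 4: 1011011111)
4. -> 0110110000
5. -> 0101101000

0101101000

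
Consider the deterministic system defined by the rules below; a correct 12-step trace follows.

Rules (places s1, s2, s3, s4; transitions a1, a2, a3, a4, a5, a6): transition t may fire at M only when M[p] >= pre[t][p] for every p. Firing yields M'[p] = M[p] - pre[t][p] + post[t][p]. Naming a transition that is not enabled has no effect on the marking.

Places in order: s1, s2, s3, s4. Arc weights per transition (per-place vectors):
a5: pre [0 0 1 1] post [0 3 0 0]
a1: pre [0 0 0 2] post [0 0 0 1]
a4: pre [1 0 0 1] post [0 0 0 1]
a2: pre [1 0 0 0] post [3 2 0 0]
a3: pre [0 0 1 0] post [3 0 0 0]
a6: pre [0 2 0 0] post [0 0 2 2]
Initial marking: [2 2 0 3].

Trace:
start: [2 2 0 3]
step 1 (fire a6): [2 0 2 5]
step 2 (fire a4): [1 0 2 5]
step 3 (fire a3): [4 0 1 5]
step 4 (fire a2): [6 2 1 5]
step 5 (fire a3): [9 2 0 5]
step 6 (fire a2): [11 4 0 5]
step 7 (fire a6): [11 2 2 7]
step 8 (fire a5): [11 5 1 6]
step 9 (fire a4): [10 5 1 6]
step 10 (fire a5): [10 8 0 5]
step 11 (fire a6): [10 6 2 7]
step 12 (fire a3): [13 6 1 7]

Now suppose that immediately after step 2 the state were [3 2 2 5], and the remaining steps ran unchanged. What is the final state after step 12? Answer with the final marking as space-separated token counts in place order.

15 8 1 7

state after step 2 := [3 2 2 5]
step 3 (fire a3): [6 2 1 5]
step 4 (fire a2): [8 4 1 5]
step 5 (fire a3): [11 4 0 5]
step 6 (fire a2): [13 6 0 5]
step 7 (fire a6): [13 4 2 7]
step 8 (fire a5): [13 7 1 6]
step 9 (fire a4): [12 7 1 6]
step 10 (fire a5): [12 10 0 5]
step 11 (fire a6): [12 8 2 7]
step 12 (fire a3): [15 8 1 7]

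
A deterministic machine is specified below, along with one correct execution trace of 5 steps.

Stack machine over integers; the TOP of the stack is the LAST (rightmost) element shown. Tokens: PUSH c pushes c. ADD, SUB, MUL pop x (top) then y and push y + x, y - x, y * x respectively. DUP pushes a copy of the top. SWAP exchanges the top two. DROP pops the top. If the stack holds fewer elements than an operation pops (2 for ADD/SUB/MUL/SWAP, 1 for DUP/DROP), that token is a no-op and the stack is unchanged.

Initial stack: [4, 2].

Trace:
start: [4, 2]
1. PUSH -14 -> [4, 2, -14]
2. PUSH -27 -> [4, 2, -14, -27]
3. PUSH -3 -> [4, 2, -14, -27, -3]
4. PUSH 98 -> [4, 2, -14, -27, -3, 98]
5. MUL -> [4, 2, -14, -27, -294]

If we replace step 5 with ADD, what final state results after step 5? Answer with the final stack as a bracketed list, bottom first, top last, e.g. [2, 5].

(re-executing from step 5 with the substitution; state before step 5: [4, 2, -14, -27, -3, 98])
5. ADD -> [4, 2, -14, -27, 95]

[4, 2, -14, -27, 95]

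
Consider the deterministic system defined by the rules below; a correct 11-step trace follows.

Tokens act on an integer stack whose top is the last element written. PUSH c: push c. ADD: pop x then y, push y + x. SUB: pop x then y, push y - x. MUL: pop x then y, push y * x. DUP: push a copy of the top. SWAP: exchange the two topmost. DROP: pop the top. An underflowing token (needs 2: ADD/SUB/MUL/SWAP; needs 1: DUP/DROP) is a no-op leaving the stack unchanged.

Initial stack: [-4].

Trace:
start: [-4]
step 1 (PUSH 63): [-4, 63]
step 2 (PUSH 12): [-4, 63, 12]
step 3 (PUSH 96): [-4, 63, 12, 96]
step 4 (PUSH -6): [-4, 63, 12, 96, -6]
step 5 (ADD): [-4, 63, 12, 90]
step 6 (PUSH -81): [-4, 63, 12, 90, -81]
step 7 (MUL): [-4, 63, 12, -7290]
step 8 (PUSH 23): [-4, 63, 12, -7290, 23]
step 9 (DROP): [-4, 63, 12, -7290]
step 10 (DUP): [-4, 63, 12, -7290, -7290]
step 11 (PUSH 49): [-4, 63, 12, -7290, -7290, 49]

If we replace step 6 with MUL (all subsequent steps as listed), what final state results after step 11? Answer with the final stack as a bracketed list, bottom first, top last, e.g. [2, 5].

(re-executing from step 6 with the substitution; state before step 6: [-4, 63, 12, 90])
step 6 (MUL): [-4, 63, 1080]
step 7 (MUL): [-4, 68040]
step 8 (PUSH 23): [-4, 68040, 23]
step 9 (DROP): [-4, 68040]
step 10 (DUP): [-4, 68040, 68040]
step 11 (PUSH 49): [-4, 68040, 68040, 49]

[-4, 68040, 68040, 49]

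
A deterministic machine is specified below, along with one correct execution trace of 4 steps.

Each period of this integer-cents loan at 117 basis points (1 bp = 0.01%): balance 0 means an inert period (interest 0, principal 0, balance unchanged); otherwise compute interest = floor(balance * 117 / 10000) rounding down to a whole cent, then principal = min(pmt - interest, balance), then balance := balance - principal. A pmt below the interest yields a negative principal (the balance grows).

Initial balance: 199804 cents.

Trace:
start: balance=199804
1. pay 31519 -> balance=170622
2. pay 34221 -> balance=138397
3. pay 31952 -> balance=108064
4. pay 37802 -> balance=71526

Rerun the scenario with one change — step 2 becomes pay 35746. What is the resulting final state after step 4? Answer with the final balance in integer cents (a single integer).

(re-executing from step 2 with the substitution; state before step 2: balance=170622)
2. pay 35746 -> balance=136872
3. pay 31952 -> balance=106521
4. pay 37802 -> balance=69965

69965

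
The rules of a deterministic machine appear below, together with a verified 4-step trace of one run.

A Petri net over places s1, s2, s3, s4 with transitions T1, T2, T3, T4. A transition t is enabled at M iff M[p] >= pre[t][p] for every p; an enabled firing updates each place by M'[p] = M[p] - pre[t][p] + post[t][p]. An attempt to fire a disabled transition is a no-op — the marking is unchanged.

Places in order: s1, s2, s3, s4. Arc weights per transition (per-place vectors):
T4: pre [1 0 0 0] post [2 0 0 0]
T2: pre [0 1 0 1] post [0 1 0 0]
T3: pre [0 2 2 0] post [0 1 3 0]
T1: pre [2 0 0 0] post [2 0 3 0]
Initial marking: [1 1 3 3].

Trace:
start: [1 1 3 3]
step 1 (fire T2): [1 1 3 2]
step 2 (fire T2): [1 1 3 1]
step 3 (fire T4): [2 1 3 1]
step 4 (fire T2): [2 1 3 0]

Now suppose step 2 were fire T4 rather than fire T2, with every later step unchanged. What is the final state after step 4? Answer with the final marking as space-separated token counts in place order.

(re-executing from step 2 with the substitution; state before step 2: [1 1 3 2])
step 2 (fire T4): [2 1 3 2]
step 3 (fire T4): [3 1 3 2]
step 4 (fire T2): [3 1 3 1]

3 1 3 1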